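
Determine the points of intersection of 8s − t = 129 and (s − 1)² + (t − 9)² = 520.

(15, −9) and (19, 23)

From the line, t = 8s − 129. Substituting:
65s² − 2210s + 18525 = 0  ⟹  s² − 34s + 285 = 0
s = 19 or s = 15, giving (19, 23) and (15, −9).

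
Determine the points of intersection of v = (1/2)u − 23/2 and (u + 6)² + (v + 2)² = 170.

Express v = (−23 + u)/2 and substitute into the circle:
5u² + 10u − 175 = 0  ⟹  u² + 2u − 35 = 0
u = 5 or u = −7, giving (5, −9) and (−7, −15).

(−7, −15) and (5, −9)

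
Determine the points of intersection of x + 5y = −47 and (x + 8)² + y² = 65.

(−12, −7) and (−7, −8)

From the line, y = (−47 − x)/5. Substituting:
26x² + 494x + 2184 = 0  ⟹  x² + 19x + 84 = 0
x = −7 or x = −12, giving (−7, −8) and (−12, −7).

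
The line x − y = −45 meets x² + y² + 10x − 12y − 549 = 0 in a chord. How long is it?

From the line, y = x + 45. Substituting:
2x² + 88x + 936 = 0  ⟹  x² + 44x + 468 = 0
x = −18 or x = −26, giving (−18, 27) and (−26, 19).
|(−18, 27) − (−26, 19)| = √((8)² + (8)²) = 8√2.

8√2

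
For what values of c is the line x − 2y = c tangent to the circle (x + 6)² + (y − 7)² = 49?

c = −20 ± 7√5

For a tangent, require d(centre, line) = r = 7.
|1·(−6) − 2·7 − c| / √5 = 7
|c − (−20)| = 7√5.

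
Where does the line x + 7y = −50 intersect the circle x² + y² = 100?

From the line, y = (−50 − x)/7. Substituting:
50x² + 100x − 2400 = 0  ⟹  x² + 2x − 48 = 0
x = 6 or x = −8, giving (6, −8) and (−8, −6).

(−8, −6) and (6, −8)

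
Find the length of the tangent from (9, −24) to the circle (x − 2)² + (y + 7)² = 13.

The centre is (2, −7) and r = √13. The square of the distance from P to the centre is 49 + 289 = 338.
By the tangent–radius right angle, tangent length = √(|PO|² − r²) = √325 = 5√13.

5√13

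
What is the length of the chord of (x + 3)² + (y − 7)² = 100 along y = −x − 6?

10√2

The distance from (−3, 7) to the line is 10/√2, and r² = 100.
Half the chord is √(r² − d²) = √(50), so the full chord is 10√2.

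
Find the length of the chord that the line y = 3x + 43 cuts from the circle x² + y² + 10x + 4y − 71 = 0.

The distance from (−5, −2) to the line is 30/√10, and r² = 100.
Half the chord is √(r² − d²) = √(10), so the full chord is 2√10.

2√10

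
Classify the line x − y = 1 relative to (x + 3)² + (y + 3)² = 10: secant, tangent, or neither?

Centre (−3, −3), r² = 10. Distance² from centre to line = (−1)²/2 = 1/2.
Since d² < r², the line cuts the circle twice.

secant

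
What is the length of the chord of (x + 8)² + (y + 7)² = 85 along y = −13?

14

Centre (−8, −7), r² = 85. Perpendicular distance d from centre to line = |6| / √1 = 6.
Half the chord is √(r² − d²) = √(49), so the full chord is 14.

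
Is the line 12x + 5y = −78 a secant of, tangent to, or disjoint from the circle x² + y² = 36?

Centre (0, 0), r² = 36. Distance² from centre to line = (78)²/169 = 36.
Since d² = r², the line is tangent.

tangent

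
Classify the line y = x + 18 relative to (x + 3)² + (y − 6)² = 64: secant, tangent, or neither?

Substituting the line into the circle gives 2x² + 30x + 89 = 0.
Δ = 900 − 712 = 188.
Two real roots: the line is a secant.

secant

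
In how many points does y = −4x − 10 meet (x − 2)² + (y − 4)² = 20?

Substituting the line into the circle gives 17x² + 108x + 180 = 0.
Δ = 11664 − 12240 = −576.
No real roots: the line does not meet the circle.

0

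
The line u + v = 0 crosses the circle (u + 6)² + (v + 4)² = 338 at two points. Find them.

From the line, v = −u. Substituting:
2u² + 4u − 286 = 0  ⟹  u² + 2u − 143 = 0
u = 11 or u = −13, giving (11, −11) and (−13, 13).

(−13, 13) and (11, −11)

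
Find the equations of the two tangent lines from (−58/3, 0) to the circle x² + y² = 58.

A line y − (0) = m(x − (−58/3)) is tangent when its distance from (0, 0) is √58:
[m·(58/3) − (0)]² = 58(m² + 1)
49m² − 9 = 0, so m = −3/7 or m = 3/7.
Through (−58/3, 0) these give 3x + 7y = −58 and 3x − 7y = −58.

3x + 7y = −58 and 3x − 7y = −58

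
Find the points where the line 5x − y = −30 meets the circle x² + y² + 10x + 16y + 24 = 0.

From the line, y = 5x + 30. Substituting:
26x² + 390x + 1404 = 0  ⟹  x² + 15x + 54 = 0
x = −6 or x = −9, giving (−6, 0) and (−9, −15).

(−9, −15) and (−6, 0)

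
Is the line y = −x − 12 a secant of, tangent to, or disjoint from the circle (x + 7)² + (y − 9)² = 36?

disjoint

Substituting the line into the circle gives 2x² + 56x + 454 = 0.
Discriminant = (56)² − 4·2·(454) = −496 < 0.
No real roots: the line does not meet the circle.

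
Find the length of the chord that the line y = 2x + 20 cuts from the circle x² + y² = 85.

2√5

Express y = 2x + 20 and substitute into the circle:
5x² + 80x + 315 = 0  ⟹  x² + 16x + 63 = 0
x = −7 or x = −9, giving (−7, 6) and (−9, 2).
Chord length = distance between (−7, 6) and (−9, 2) = √20 = 2√5.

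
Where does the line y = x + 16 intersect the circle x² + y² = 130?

From the line, y = x + 16. Substituting:
2x² + 32x + 126 = 0  ⟹  x² + 16x + 63 = 0
x = −7 or x = −9, giving (−7, 9) and (−9, 7).

(−9, 7) and (−7, 9)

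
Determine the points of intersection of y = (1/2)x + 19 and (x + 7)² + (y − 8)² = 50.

Express y = (38 + x)/2 and substitute into the circle:
5x² + 100x + 480 = 0  ⟹  x² + 20x + 96 = 0
x = −8 or x = −12, giving (−8, 15) and (−12, 13).

(−12, 13) and (−8, 15)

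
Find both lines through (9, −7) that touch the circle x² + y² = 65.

Let a tangent through (9, −7) have slope m. Its distance from (0, 0) must equal √65:
(−9m − (7))² = 65(m² + 1)
8m² + 63m − 8 = 0, so m = 1/8 or m = −8.
With m = 1/8: x − 8y = 65. With m = −8: 8x + y = 65.

x − 8y = 65 and 8x + y = 65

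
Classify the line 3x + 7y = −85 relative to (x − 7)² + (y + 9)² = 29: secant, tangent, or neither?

neither

Substituting the line into the circle gives 58x² − 554x + 1464 = 0.
Discriminant = (−554)² − 4·58·(1464) = −32732 < 0.
No real roots: the line does not meet the circle.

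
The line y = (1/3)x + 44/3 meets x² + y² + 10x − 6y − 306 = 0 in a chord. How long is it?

10√10

The distance from (−5, 3) to the line is 30/√10, and r² = 340.
Chord = 2√(r² − d²) = 2·√(250) = 10√10.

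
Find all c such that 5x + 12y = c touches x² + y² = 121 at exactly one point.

c = −143 or c = 143

For a tangent, require d(centre, line) = r = 11.
|5·0 + 12·0 − c| / √169 = 11
|c| = 11·13, so c = 143 or c = −143.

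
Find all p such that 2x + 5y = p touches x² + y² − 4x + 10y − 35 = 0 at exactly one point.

p = −21 ± 8√29

For a tangent, require d(centre, line) = r = 8.
|2·2 + 5·(−5) − p| / √29 = 8
|p − (−21)| = 8√29.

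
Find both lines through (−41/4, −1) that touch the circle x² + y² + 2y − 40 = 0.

Write the tangent as mx − y + (−1 − m·(−41/4)) = 0 and set its distance from the centre to √41:
[m·(41/4) − (0)]² = 41(m² + 1)
25m² − 16 = 0, so m = −4/5 or m = 4/5.
Through (−41/4, −1) these give 4x + 5y = −46 and 4x − 5y = −36.

4x + 5y = −46 and 4x − 5y = −36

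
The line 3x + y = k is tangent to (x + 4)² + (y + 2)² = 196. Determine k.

k = −14 ± 14√10

Tangency holds when the distance from the centre (−4, −2) to the line equals the radius 14:
|3·(−4) + 1·(−2) − k| / √10 = 14
|k − (−14)| = 14√10.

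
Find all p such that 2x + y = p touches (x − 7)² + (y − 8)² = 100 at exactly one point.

p = 22 ± 10√5

For a tangent, require d(centre, line) = r = 10.
|2·7 + 1·8 − p| / √5 = 10
|p − (22)| = 10√5.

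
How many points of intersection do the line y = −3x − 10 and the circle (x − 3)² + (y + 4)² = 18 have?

Substituting the line into the circle gives 10x² + 30x + 27 = 0.
Discriminant = (30)² − 4·10·(27) = −180 < 0.
No real roots: the line does not meet the circle.

0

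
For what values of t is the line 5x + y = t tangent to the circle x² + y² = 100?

Tangency holds when the distance from the centre (0, 0) to the line equals the radius 10:
|5·0 + 1·0 − t| / √26 = 10
|t| = 10√26.

t = ±10√26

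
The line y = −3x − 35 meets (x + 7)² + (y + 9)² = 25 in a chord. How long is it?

3√10

From the line, y = −3x − 35. Substituting:
10x² + 170x + 700 = 0  ⟹  x² + 17x + 70 = 0
x = −7 or x = −10, giving (−7, −14) and (−10, −5).
|(−7, −14) − (−10, −5)| = √((3)² + (−9)²) = 3√10.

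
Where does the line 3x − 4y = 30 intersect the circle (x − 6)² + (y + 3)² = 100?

From the line, y = (−30 + 3x)/4. Substituting:
25x² − 300x − 700 = 0  ⟹  x² − 12x − 28 = 0
x = 14 or x = −2, giving (14, 3) and (−2, −9).

(−2, −9) and (14, 3)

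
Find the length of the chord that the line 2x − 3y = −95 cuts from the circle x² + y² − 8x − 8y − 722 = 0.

Centre (4, 4), r² = 754. Perpendicular distance d from centre to line = |91| / √13 = 91/√13.
Half the chord is √(r² − d²) = √(117), so the full chord is 6√13.

6√13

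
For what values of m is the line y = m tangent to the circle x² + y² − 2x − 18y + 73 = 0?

m = 6 or m = 12

For a tangent, require d(centre, line) = r = 3.
|0·1 + 1·9 − m| / √1 = 3
|m − (9)| = 3, so m = 12 or m = 6.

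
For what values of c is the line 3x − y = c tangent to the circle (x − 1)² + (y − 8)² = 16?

c = −5 ± 4√10

Tangency holds when the distance from the centre (1, 8) to the line equals the radius 4:
|3·1 − 1·8 − c| / √10 = 4
|c − (−5)| = 4√10.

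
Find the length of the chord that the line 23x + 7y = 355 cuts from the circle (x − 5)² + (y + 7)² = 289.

From the line, y = (355 − 23x)/7. Substituting:
578x² − 19074x + 150280 = 0  ⟹  x² − 33x + 260 = 0
x = 20 or x = 13, giving (20, −15) and (13, 8).
Chord length = distance between (20, −15) and (13, 8) = √578 = 17√2.

17√2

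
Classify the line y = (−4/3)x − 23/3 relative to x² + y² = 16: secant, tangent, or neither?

d² = (4·0 + 3·0 − (−23))²/25 = 529/25; r² = 16.
Since d² > r², the line lies outside the circle.

neither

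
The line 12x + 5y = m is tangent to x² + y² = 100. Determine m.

For a tangent, require d(centre, line) = r = 10.
|12·0 + 5·0 − m| / √169 = 10
|m| = 10·13, so m = 130 or m = −130.

m = −130 or m = 130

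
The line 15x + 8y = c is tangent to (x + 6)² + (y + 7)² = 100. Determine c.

For a tangent, require d(centre, line) = r = 10.
|15·(−6) + 8·(−7) − c| / √289 = 10
|c − (−146)| = 10·17, so c = 24 or c = −316.

c = −316 or c = 24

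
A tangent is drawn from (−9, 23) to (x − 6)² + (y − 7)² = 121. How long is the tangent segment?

6√10

The centre is (6, 7) and r = 11. The square of the distance from P to the centre is 225 + 256 = 481.
The tangent meets the radius at right angles, so tangent² = |PO|² − r² = 481 − 121 = 360.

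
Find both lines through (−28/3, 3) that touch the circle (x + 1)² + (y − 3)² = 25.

3x + 4y = −16 and 3x − 4y = −40

A line y − (3) = m(x − (−28/3)) is tangent when its distance from (−1, 3) is 5:
(25/3m − (0))² = 25(m² + 1)
16m² − 9 = 0, so m = −3/4 or m = 3/4.
With m = −3/4: 3x + 4y = −16. With m = 3/4: 3x − 4y = −40.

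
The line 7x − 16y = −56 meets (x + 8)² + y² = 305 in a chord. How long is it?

2√305

Express y = (56 + 7x)/16 and substitute into the circle:
305x² + 4880x − 58560 = 0  ⟹  x² + 16x − 192 = 0
x = 8 or x = −24, giving (8, 7) and (−24, −7).
|(8, 7) − (−24, −7)| = √((32)² + (14)²) = 2√305.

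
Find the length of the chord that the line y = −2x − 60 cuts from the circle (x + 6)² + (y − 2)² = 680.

12√5

Express y = −2x − 60 and substitute into the circle:
5x² + 260x + 3200 = 0  ⟹  x² + 52x + 640 = 0
x = −20 or x = −32, giving (−20, −20) and (−32, 4).
|(−20, −20) − (−32, 4)| = √((12)² + (−24)²) = 12√5.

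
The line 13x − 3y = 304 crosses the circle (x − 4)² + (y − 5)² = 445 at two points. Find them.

(22, −6) and (25, 7)

From the line, y = (−304 + 13x)/3. Substituting:
178x² − 8366x + 97900 = 0  ⟹  x² − 47x + 550 = 0
x = 25 or x = 22, giving (25, 7) and (22, −6).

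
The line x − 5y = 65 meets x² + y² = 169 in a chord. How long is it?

√26

From the line, y = (−65 + x)/5. Substituting:
26x² − 130x = 0  ⟹  x² − 5x = 0
x = 5 or x = 0, giving (5, −12) and (0, −13).
Chord length = distance between (5, −12) and (0, −13) = √26 = √26.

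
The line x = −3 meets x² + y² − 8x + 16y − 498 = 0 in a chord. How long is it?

Centre (4, −8), r² = 578. Perpendicular distance d from centre to line = |7| / √1 = 7.
Chord = 2√(r² − d²) = 2·√(529) = 46.

46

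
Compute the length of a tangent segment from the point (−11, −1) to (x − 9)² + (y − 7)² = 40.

2√106

With centre O = (9, 7), |OP|² = 464 and r² = 40.
Power of the point: PT² = |PO|² − r² = 424, so PT = 2√106.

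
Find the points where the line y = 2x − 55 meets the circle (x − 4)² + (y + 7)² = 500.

From the line, y = 2x − 55. Substituting:
5x² − 200x + 1820 = 0  ⟹  x² − 40x + 364 = 0
x = 26 or x = 14, giving (26, −3) and (14, −27).

(14, −27) and (26, −3)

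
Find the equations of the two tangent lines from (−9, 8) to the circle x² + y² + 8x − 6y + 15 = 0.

3x + y = −19 and x + 3y = 15

Let a tangent through (−9, 8) have slope m. Its distance from (−4, 3) must equal √10:
(5m − (−5))² = 10(m² + 1)
3m² + 10m + 3 = 0, so m = −3 or m = −1/3.
Through (−9, 8) these give 3x + y = −19 and x + 3y = 15.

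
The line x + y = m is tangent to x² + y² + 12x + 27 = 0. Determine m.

m = −6 ± 3√2

Tangency holds when the distance from the centre (−6, 0) to the line equals the radius 3:
|1·(−6) + 1·0 − m| / √2 = 3
|m − (−6)| = 3√2.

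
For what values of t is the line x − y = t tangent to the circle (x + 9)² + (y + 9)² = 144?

t = ±12√2

Tangency holds when the distance from the centre (−9, −9) to the line equals the radius 12:
|1·(−9) − 1·(−9) − t| / √2 = 12
|t| = 12√2.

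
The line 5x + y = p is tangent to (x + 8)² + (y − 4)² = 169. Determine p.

p = −36 ± 13√26

Tangency holds when the distance from the centre (−8, 4) to the line equals the radius 13:
|5·(−8) + 1·4 − p| / √26 = 13
|p − (−36)| = 13√26.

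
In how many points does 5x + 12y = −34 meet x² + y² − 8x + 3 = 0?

0

d² = (5·4 + 12·0 − (−34))²/169 = 2916/169; r² = 13.
Since d² > r², the line lies outside the circle.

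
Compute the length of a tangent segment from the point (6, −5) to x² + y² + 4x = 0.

√85

With centre O = (−2, 0), |OP|² = 89 and r² = 4.
The tangent meets the radius at right angles, so tangent² = |PO|² − r² = 89 − 4 = 85.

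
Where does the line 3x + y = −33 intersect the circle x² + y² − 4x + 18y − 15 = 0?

Express y = −3x − 33 and substitute into the circle:
10x² + 140x + 480 = 0  ⟹  x² + 14x + 48 = 0
x = −6 or x = −8, giving (−6, −15) and (−8, −9).

(−8, −9) and (−6, −15)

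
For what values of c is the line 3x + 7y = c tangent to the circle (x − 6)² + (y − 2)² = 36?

c = 32 ± 6√58

For a tangent, require d(centre, line) = r = 6.
|3·6 + 7·2 − c| / √58 = 6
|c − (32)| = 6√58.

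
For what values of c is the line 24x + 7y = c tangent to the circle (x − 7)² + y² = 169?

For a tangent, require d(centre, line) = r = 13.
|24·7 + 7·0 − c| / √625 = 13
|c − (168)| = 13·25, so c = 493 or c = −157.

c = −157 or c = 493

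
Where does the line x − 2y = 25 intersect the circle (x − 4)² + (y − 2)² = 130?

Express y = (−25 + x)/2 and substitute into the circle:
5x² − 90x + 385 = 0  ⟹  x² − 18x + 77 = 0
x = 11 or x = 7, giving (11, −7) and (7, −9).

(7, −9) and (11, −7)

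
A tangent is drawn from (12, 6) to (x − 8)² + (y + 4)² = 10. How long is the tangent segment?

With centre O = (8, −4), |OP|² = 116 and r² = 10.
The tangent meets the radius at right angles, so tangent² = |PO|² − r² = 116 − 10 = 106.

√106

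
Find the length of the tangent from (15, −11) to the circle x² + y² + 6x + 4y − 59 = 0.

3√37

With centre O = (−3, −2), |OP|² = 405 and r² = 72.
Power of the point: PT² = |PO|² − r² = 333, so PT = 3√37.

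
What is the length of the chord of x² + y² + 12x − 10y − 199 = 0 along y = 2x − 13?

The distance from (−6, 5) to the line is 30/√5, and r² = 260.
Half the chord is √(r² − d²) = √(80), so the full chord is 8√5.

8√5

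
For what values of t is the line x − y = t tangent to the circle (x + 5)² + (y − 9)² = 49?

The line touches the circle iff its distance from (−5, 9) is 7:
|1·(−5) − 1·9 − t| / √2 = 7
|t − (−14)| = 7√2.

t = −14 ± 7√2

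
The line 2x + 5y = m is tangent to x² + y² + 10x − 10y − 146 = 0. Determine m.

m = 15 ± 14√29

The line touches the circle iff its distance from (−5, 5) is 14:
|2·(−5) + 5·5 − m| / √29 = 14
|m − (15)| = 14√29.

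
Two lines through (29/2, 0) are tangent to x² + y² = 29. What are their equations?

2x − 5y = 29 and 2x + 5y = 29

Write the tangent as mx − y + (0 − m·(29/2)) = 0 and set its distance from the centre to √29:
(−29/2m − (0))² = 29(m² + 1)
25m² − 4 = 0, so m = 2/5 or m = −2/5.
Through (29/2, 0) these give 2x − 5y = 29 and 2x + 5y = 29.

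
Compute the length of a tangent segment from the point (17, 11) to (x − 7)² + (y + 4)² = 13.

2√78

The centre is (7, −4) and r = √13. The square of the distance from P to the centre is 100 + 225 = 325.
Power of the point: PT² = |PO|² − r² = 312, so PT = 2√78.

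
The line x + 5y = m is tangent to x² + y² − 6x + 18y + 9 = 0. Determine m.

The line touches the circle iff its distance from (3, −9) is 9:
|1·3 + 5·(−9) − m| / √26 = 9
|m − (−42)| = 9√26.

m = −42 ± 9√26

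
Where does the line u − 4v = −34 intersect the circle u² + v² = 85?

Substitute v = (34 + u)/4:
17u² + 68u − 204 = 0  ⟹  u² + 4u − 12 = 0
u = 2 or u = −6, giving (2, 9) and (−6, 7).

(−6, 7) and (2, 9)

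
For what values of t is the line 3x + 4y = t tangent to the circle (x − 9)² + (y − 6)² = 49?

Tangency holds when the distance from the centre (9, 6) to the line equals the radius 7:
|3·9 + 4·6 − t| / √25 = 7
|t − (51)| = 7·5, so t = 86 or t = 16.

t = 16 or t = 86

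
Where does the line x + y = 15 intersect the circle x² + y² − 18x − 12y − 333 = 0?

(−6, 21) and (24, −9)

Express y = −x + 15 and substitute into the circle:
2x² − 36x − 288 = 0  ⟹  x² − 18x − 144 = 0
x = 24 or x = −6, giving (24, −9) and (−6, 21).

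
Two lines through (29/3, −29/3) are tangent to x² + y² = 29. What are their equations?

5x + 2y = 29 and 2x + 5y = −29

Write the tangent as mx − y + (−29/3 − m·(29/3)) = 0 and set its distance from the centre to √29:
[m·(−29/3) − (29/3)]² = 29(m² + 1)
10m² + 29m + 10 = 0, so m = −5/2 or m = −2/5.
Through (29/3, −29/3) these give 5x + 2y = 29 and 2x + 5y = −29.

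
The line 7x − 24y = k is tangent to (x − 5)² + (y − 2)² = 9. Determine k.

k = −88 or k = 62

For a tangent, require d(centre, line) = r = 3.
|7·5 − 24·2 − k| / √625 = 3
|k − (−13)| = 3·25, so k = 62 or k = −88.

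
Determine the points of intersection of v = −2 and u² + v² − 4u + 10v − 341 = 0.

Substitute v = −2:
u² − 4u − 357 = 0
u = 21 or u = −17, giving (21, −2) and (−17, −2).

(−17, −2) and (21, −2)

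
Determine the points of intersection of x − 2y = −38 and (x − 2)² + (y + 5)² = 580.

(−16, 11) and (0, 19)

Substitute y = (38 + x)/2:
5x² + 80x = 0  ⟹  x² + 16x = 0
x = 0 or x = −16, giving (0, 19) and (−16, 11).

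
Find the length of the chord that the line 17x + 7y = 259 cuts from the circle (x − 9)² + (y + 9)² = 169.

From the line, y = (259 − 17x)/7. Substituting:
338x² − 11830x + 99372 = 0  ⟹  x² − 35x + 294 = 0
x = 21 or x = 14, giving (21, −14) and (14, 3).
|(21, −14) − (14, 3)| = √((7)² + (−17)²) = 13√2.

13√2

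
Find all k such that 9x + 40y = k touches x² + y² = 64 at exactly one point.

For a tangent, require d(centre, line) = r = 8.
|9·0 + 40·0 − k| / √1681 = 8
|k| = 8·41, so k = 328 or k = −328.

k = −328 or k = 328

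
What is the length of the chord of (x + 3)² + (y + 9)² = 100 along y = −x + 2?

2√2

Substitute y = −x + 2:
2x² − 16x + 30 = 0  ⟹  x² − 8x + 15 = 0
x = 5 or x = 3, giving (5, −3) and (3, −1).
Chord length = distance between (5, −3) and (3, −1) = √8 = 2√2.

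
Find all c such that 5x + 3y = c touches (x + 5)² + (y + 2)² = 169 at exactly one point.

c = −31 ± 13√34

For a tangent, require d(centre, line) = r = 13.
|5·(−5) + 3·(−2) − c| / √34 = 13
|c − (−31)| = 13√34.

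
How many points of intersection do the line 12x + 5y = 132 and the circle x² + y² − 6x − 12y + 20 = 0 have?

0

Substituting the line into the circle gives 169x² − 2598x + 10004 = 0.
Discriminant = (−2598)² − 4·169·(10004) = −13100 < 0.
No real roots: the line does not meet the circle.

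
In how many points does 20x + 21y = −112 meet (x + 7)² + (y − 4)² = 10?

2

d² = (20·(−7) + 21·4 − (−112))²/841 = 3136/841; r² = 10.
Since d² < r², the line cuts the circle twice.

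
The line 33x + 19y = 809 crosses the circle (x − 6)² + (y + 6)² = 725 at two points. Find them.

From the line, y = (809 − 33x)/19. Substituting:
1450x² − 65250x + 603200 = 0  ⟹  x² − 45x + 416 = 0
x = 32 or x = 13, giving (32, −13) and (13, 20).

(13, 20) and (32, −13)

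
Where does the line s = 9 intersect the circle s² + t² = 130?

The line gives s = 9. Substituting into the circle:
t² − 49 = 0
t = 7 or t = −7, giving (9, 7) and (9, −7).

(9, −7) and (9, 7)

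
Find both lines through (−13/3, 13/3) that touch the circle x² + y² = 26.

A line y − (13/3) = m(x − (−13/3)) is tangent when its distance from (0, 0) is √26:
[m·(13/3) − (−13/3)]² = 26(m² + 1)
5m² − 26m + 5 = 0, so m = 5 or m = 1/5.
Through (−13/3, 13/3) these give 5x − y = −26 and x − 5y = −26.

5x − y = −26 and x − 5y = −26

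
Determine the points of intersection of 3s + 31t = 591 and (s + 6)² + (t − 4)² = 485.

(−20, 21) and (11, 18)

Express t = (591 − 3s)/31 and substitute into the circle:
970s² + 8730s − 213400 = 0  ⟹  s² + 9s − 220 = 0
s = 11 or s = −20, giving (11, 18) and (−20, 21).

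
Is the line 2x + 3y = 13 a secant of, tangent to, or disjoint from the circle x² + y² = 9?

Substituting the line into the circle gives 13x² − 52x + 88 = 0.
Discriminant = (−52)² − 4·13·(88) = −1872 < 0.
No real roots: the line does not meet the circle.

disjoint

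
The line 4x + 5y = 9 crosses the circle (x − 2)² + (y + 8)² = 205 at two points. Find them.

Express y = (9 − 4x)/5 and substitute into the circle:
41x² − 492x − 2624 = 0  ⟹  x² − 12x − 64 = 0
x = 16 or x = −4, giving (16, −11) and (−4, 5).

(−4, 5) and (16, −11)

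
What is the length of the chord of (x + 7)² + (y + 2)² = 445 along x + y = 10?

23√2

The distance from (−7, −2) to the line is 19/√2, and r² = 445.
Half the chord is √(r² − d²) = √(529/2), so the full chord is 23√2.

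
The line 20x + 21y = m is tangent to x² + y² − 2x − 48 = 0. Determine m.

Tangency holds when the distance from the centre (1, 0) to the line equals the radius 7:
|20·1 + 21·0 − m| / √841 = 7
|m − (20)| = 7·29, so m = 223 or m = −183.

m = −183 or m = 223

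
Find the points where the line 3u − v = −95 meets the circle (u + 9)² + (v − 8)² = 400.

(−29, 8) and (−25, 20)

Substitute v = 3u + 95:
10u² + 540u + 7250 = 0  ⟹  u² + 54u + 725 = 0
u = −25 or u = −29, giving (−25, 20) and (−29, 8).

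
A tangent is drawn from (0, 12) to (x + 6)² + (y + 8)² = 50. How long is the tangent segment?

Centre (−6, −8), r² = 50. |PO|² = (6)² + (20)² = 436.
Power of the point: PT² = |PO|² − r² = 386, so PT = √386.

√386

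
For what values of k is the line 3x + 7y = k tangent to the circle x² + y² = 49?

For a tangent, require d(centre, line) = r = 7.
|3·0 + 7·0 − k| / √58 = 7
|k| = 7√58.

k = ±7√58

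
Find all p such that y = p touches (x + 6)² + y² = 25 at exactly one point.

p = −5 or p = 5

Tangency holds when the distance from the centre (−6, 0) to the line equals the radius 5:
|0·(−6) + 1·0 − p| / √1 = 5
|p| = 5, so p = 5 or p = −5.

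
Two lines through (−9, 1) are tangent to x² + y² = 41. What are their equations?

A line y − (1) = m(x − (−9)) is tangent when its distance from (0, 0) is √41:
[m·(9) − (−1)]² = 41(m² + 1)
20m² + 9m − 20 = 0, so m = 4/5 or m = −5/4.
With m = 4/5: 4x − 5y = −41. With m = −5/4: 5x + 4y = −41.

4x − 5y = −41 and 5x + 4y = −41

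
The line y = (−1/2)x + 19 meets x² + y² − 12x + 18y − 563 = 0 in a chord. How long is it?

12√5

Substitute y = (38 − x)/2:
5x² − 160x + 560 = 0  ⟹  x² − 32x + 112 = 0
x = 28 or x = 4, giving (28, 5) and (4, 17).
Chord length = distance between (28, 5) and (4, 17) = √720 = 12√5.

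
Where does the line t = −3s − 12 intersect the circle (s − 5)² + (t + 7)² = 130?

(−4, 0) and (2, −18)

Substitute t = −3s − 12:
10s² + 20s − 80 = 0  ⟹  s² + 2s − 8 = 0
s = 2 or s = −4, giving (2, −18) and (−4, 0).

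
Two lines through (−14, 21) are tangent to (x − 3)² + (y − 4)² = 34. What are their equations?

5x + 3y = −7 and 3x + 5y = 63

Let a tangent through (−14, 21) have slope m. Its distance from (3, 4) must equal √34:
[m·(17) − (−17)]² = 34(m² + 1)
15m² + 34m + 15 = 0, so m = −5/3 or m = −3/5.
Through (−14, 21) these give 5x + 3y = −7 and 3x + 5y = 63.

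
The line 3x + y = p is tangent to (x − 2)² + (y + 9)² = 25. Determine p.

The line touches the circle iff its distance from (2, −9) is 5:
|3·2 + 1·(−9) − p| / √10 = 5
|p − (−3)| = 5√10.

p = −3 ± 5√10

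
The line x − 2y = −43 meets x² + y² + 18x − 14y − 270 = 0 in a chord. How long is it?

Centre (−9, 7), r² = 400. Perpendicular distance d from centre to line = |20| / √5 = 20/√5.
Chord = 2√(r² − d²) = 2·√(320) = 16√5.

16√5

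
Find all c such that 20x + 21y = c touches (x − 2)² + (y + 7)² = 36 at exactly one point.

Tangency holds when the distance from the centre (2, −7) to the line equals the radius 6:
|20·2 + 21·(−7) − c| / √841 = 6
|c − (−107)| = 6·29, so c = 67 or c = −281.

c = −281 or c = 67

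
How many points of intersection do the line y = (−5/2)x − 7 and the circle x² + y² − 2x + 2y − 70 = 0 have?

2

d² = (5·1 + 2·(−1) − (−14))²/29 = 289/29; r² = 72.
Since d² < r², the line cuts the circle twice.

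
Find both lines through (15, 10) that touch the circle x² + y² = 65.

Write the tangent as mx − y + (10 − m·(15)) = 0 and set its distance from the centre to √65:
[m·(−15) − (−10)]² = 65(m² + 1)
32m² − 60m + 7 = 0, so m = 1/8 or m = 7/4.
Through (15, 10) these give x − 8y = −65 and 7x − 4y = 65.

x − 8y = −65 and 7x − 4y = 65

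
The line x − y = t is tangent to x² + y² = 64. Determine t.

Tangency holds when the distance from the centre (0, 0) to the line equals the radius 8:
|1·0 − 1·0 − t| / √2 = 8
|t| = 8√2.

t = ±8√2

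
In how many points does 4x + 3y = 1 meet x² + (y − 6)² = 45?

Centre (0, 6), r² = 45. Distance² from centre to line = (17)²/25 = 289/25.
Since d² < r², the line cuts the circle twice.

2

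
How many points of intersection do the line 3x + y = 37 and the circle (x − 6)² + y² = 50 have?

2

Substituting the line into the circle gives 10x² − 234x + 1355 = 0.
Discriminant = (−234)² − 4·10·(1355) = 556 > 0.
Two real roots: the line is a secant.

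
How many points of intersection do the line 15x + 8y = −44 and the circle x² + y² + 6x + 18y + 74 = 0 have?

0

Substituting the line into the circle gives 289x² − 456x + 336 = 0.
Δ = 207936 − 388416 = −180480.
No real roots: the line does not meet the circle.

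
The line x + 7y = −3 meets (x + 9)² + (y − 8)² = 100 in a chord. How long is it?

Centre (−9, 8), r² = 100. Perpendicular distance d from centre to line = |50| / √50 = 50/√50.
Half the chord is √(r² − d²) = √(50), so the full chord is 10√2.

10√2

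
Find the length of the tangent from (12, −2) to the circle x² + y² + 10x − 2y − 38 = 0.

The centre is (−5, 1) and r = 8. The square of the distance from P to the centre is 289 + 9 = 298.
Power of the point: PT² = |PO|² − r² = 234, so PT = 3√26.

3√26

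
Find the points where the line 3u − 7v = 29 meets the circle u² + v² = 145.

Express v = (−29 + 3u)/7 and substitute into the circle:
58u² − 174u − 6264 = 0  ⟹  u² − 3u − 108 = 0
u = 12 or u = −9, giving (12, 1) and (−9, −8).

(−9, −8) and (12, 1)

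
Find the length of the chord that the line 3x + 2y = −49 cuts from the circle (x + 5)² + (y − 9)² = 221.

From the line, y = (−49 − 3x)/2. Substituting:
13x² + 442x + 3705 = 0  ⟹  x² + 34x + 285 = 0
x = −15 or x = −19, giving (−15, −2) and (−19, 4).
|(−15, −2) − (−19, 4)| = √((4)² + (−6)²) = 2√13.

2√13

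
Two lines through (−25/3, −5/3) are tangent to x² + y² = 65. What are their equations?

Let a tangent through (−25/3, −5/3) have slope m. Its distance from (0, 0) must equal √65:
[m·(25/3) − (5/3)]² = 65(m² + 1)
4m² − 25m − 56 = 0, so m = −7/4 or m = 8.
With m = −7/4: 7x + 4y = −65. With m = 8: 8x − y = −65.

7x + 4y = −65 and 8x − y = −65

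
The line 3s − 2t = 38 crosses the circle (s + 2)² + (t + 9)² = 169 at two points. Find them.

(−2, −22) and (10, −4)

Express t = (−38 + 3s)/2 and substitute into the circle:
13s² − 104s − 260 = 0  ⟹  s² − 8s − 20 = 0
s = 10 or s = −2, giving (10, −4) and (−2, −22).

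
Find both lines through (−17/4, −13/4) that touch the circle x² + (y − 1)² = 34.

Write the tangent as mx − y + (−13/4 − m·(−17/4)) = 0 and set its distance from the centre to √34:
(17/4m − (17/4))² = 34(m² + 1)
15m² + 34m + 15 = 0, so m = −5/3 or m = −3/5.
With m = −5/3: 5x + 3y = −31. With m = −3/5: 3x + 5y = −29.

5x + 3y = −31 and 3x + 5y = −29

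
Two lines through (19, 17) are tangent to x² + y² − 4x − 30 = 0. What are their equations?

3x − 5y = −28 and 5x − 3y = 44

A line y − (17) = m(x − (19)) is tangent when its distance from (2, 0) is √34:
[m·(−17) − (−17)]² = 34(m² + 1)
15m² − 34m + 15 = 0, so m = 3/5 or m = 5/3.
Through (19, 17) these give 3x − 5y = −28 and 5x − 3y = 44.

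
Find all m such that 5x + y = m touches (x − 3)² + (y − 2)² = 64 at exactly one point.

The line touches the circle iff its distance from (3, 2) is 8:
|5·3 + 1·2 − m| / √26 = 8
|m − (17)| = 8√26.

m = 17 ± 8√26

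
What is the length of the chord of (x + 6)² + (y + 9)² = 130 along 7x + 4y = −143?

Express y = (−143 − 7x)/4 and substitute into the circle:
65x² + 1690x + 9945 = 0  ⟹  x² + 26x + 153 = 0
x = −9 or x = −17, giving (−9, −20) and (−17, −6).
|(−9, −20) − (−17, −6)| = √((8)² + (−14)²) = 2√65.

2√65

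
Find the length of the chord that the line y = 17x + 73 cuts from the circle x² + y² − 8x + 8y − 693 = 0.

3√290

Centre (4, −4), r² = 725. Perpendicular distance d from centre to line = |145| / √290 = 145/√290.
Chord = 2√(r² − d²) = 2·√(1305/2) = 3√290.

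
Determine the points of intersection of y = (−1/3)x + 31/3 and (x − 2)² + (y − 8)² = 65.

(−5, 12) and (10, 7)

Substitute y = (31 − x)/3:
10x² − 50x − 500 = 0  ⟹  x² − 5x − 50 = 0
x = 10 or x = −5, giving (10, 7) and (−5, 12).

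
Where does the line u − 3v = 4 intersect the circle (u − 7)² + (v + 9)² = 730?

Express v = (−4 + u)/3 and substitute into the circle:
10u² − 80u − 5600 = 0  ⟹  u² − 8u − 560 = 0
u = 28 or u = −20, giving (28, 8) and (−20, −8).

(−20, −8) and (28, 8)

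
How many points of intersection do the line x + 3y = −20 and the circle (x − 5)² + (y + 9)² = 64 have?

Substituting the line into the circle gives 10x² − 104x − 302 = 0.
Δ = 10816 − (−12080) = 22896.
Two real roots: the line is a secant.

2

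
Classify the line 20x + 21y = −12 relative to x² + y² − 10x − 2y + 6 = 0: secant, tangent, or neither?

Substituting the line into the circle gives 841x² − 3090x + 3294 = 0.
Discriminant = (−3090)² − 4·841·(3294) = −1532916 < 0.
No real roots: the line does not meet the circle.

neither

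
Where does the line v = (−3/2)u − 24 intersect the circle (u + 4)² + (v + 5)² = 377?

Substitute v = (−48 − 3u)/2:
13u² + 260u = 0  ⟹  u² + 20u = 0
u = 0 or u = −20, giving (0, −24) and (−20, 6).

(−20, 6) and (0, −24)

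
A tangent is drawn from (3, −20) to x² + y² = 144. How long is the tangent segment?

√265

With centre O = (0, 0), |OP|² = 409 and r² = 144.
By the tangent–radius right angle, tangent length = √(|PO|² − r²) = √265.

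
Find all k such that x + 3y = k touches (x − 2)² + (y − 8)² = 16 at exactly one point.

Tangency holds when the distance from the centre (2, 8) to the line equals the radius 4:
|1·2 + 3·8 − k| / √10 = 4
|k − (26)| = 4√10.

k = 26 ± 4√10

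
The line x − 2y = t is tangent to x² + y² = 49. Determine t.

t = ±7√5

Tangency holds when the distance from the centre (0, 0) to the line equals the radius 7:
|1·0 − 2·0 − t| / √5 = 7
|t| = 7√5.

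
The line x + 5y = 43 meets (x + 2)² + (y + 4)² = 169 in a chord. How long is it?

√26

From the line, y = (43 − x)/5. Substituting:
26x² − 26x − 156 = 0  ⟹  x² − x − 6 = 0
x = 3 or x = −2, giving (3, 8) and (−2, 9).
Chord length = distance between (3, 8) and (−2, 9) = √26 = √26.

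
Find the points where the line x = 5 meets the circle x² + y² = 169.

(5, −12) and (5, 12)

The line gives x = 5. Substituting into the circle:
y² − 144 = 0
y = 12 or y = −12, giving (5, 12) and (5, −12).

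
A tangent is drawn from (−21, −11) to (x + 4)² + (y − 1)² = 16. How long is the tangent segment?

The centre is (−4, 1) and r = 4. The square of the distance from P to the centre is 289 + 144 = 433.
By the tangent–radius right angle, tangent length = √(|PO|² − r²) = √417.

√417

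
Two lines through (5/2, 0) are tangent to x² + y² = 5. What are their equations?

Write the tangent as mx − y + (0 − m·(5/2)) = 0 and set its distance from the centre to √5:
(−5/2m − (0))² = 5(m² + 1)
m² − 4 = 0, so m = 2 or m = −2.
With m = 2: 2x − y = 5. With m = −2: 2x + y = 5.

2x − y = 5 and 2x + y = 5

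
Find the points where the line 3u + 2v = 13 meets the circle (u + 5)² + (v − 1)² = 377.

(−9, 20) and (11, −10)

Express v = (13 − 3u)/2 and substitute into the circle:
13u² − 26u − 1287 = 0  ⟹  u² − 2u − 99 = 0
u = 11 or u = −9, giving (11, −10) and (−9, 20).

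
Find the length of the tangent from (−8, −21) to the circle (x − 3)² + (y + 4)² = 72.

13√2

The centre is (3, −4) and r = 6√2. The square of the distance from P to the centre is 121 + 289 = 410.
Power of the point: PT² = |PO|² − r² = 338, so PT = 13√2.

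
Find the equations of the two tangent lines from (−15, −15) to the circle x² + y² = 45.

Write the tangent as mx − y + (−15 − m·(−15)) = 0 and set its distance from the centre to 3√5:
[m·(15) − (15)]² = 45(m² + 1)
2m² − 5m + 2 = 0, so m = 2 or m = 1/2.
Through (−15, −15) these give 2x − y = −15 and x − 2y = 15.

2x − y = −15 and x − 2y = 15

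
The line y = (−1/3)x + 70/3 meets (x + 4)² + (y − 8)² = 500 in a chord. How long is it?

10√10

The distance from (−4, 8) to the line is 50/√10, and r² = 500.
Half the chord is √(r² − d²) = √(250), so the full chord is 10√10.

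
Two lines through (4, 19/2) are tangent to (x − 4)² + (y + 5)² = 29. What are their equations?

A line y − (19/2) = m(x − (4)) is tangent when its distance from (4, −5) is √29:
(0m − (−29/2))² = 29(m² + 1)
4m² − 25 = 0, so m = 5/2 or m = −5/2.
With m = 5/2: 5x − 2y = 1. With m = −5/2: 5x + 2y = 39.

5x − 2y = 1 and 5x + 2y = 39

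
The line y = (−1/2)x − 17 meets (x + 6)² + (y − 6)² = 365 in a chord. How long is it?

6√5

From the line, y = (−34 − x)/2. Substituting:
5x² + 140x + 800 = 0  ⟹  x² + 28x + 160 = 0
x = −8 or x = −20, giving (−8, −13) and (−20, −7).
Chord length = distance between (−8, −13) and (−20, −7) = √180 = 6√5.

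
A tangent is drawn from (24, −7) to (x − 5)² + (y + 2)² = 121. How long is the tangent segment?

√265

The centre is (5, −2) and r = 11. The square of the distance from P to the centre is 361 + 25 = 386.
The tangent meets the radius at right angles, so tangent² = |PO|² − r² = 386 − 121 = 265.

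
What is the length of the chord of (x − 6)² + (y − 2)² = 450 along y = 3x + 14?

12√10

From the line, y = 3x + 14. Substituting:
10x² + 60x − 270 = 0  ⟹  x² + 6x − 27 = 0
x = 3 or x = −9, giving (3, 23) and (−9, −13).
|(3, 23) − (−9, −13)| = √((12)² + (36)²) = 12√10.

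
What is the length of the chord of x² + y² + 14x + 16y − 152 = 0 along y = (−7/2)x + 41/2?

The distance from (−7, −8) to the line is 106/√53, and r² = 265.
Half the chord is √(r² − d²) = √(53), so the full chord is 2√53.

2√53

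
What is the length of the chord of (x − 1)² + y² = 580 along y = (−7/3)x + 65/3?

6√58

Centre (1, 0), r² = 580. Perpendicular distance d from centre to line = |−58| / √58 = 58/√58.
Chord = 2√(r² − d²) = 2·√(522) = 6√58.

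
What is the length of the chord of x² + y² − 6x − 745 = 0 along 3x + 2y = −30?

14√13

The distance from (3, 0) to the line is 39/√13, and r² = 754.
Chord = 2√(r² − d²) = 2·√(637) = 14√13.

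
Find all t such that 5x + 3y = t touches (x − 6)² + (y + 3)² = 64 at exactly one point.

The line touches the circle iff its distance from (6, −3) is 8:
|5·6 + 3·(−3) − t| / √34 = 8
|t − (21)| = 8√34.

t = 21 ± 8√34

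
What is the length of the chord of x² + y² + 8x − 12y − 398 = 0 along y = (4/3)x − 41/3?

Centre (−4, 6), r² = 450. Perpendicular distance d from centre to line = |−75| / √25 = 75/√25.
Half the chord is √(r² − d²) = √(225), so the full chord is 30.

30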